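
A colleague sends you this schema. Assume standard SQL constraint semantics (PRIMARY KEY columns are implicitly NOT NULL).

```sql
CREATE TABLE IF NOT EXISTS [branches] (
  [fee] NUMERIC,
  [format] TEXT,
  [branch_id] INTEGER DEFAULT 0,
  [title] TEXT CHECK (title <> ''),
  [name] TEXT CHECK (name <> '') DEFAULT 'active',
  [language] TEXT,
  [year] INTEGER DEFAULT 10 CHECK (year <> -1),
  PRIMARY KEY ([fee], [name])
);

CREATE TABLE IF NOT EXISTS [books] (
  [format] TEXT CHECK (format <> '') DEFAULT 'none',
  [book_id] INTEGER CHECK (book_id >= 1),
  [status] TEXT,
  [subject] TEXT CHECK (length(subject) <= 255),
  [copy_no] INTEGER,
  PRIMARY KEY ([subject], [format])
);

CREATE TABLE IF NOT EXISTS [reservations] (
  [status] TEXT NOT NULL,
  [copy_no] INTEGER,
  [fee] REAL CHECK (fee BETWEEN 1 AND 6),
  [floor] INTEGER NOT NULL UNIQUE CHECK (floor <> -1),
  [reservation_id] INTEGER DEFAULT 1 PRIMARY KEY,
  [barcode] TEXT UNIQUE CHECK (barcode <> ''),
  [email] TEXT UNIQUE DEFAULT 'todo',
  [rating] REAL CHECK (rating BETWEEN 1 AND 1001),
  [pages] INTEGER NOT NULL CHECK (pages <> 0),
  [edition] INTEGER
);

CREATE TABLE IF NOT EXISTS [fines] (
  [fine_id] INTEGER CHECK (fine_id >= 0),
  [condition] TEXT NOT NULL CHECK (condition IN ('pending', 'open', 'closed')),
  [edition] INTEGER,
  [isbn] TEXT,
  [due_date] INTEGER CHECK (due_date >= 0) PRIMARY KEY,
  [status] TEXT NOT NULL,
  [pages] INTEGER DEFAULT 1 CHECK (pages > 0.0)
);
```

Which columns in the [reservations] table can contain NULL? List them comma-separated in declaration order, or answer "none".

copy_no, fee, barcode, email, rating, edition

- status: declared NOT NULL → not nullable.
- copy_no: no NOT NULL constraint applies → nullable.
- fee: CHECK does not forbid NULL (a CHECK constraint passes when its expression is NULL) → nullable.
- floor: declared NOT NULL → not nullable.
- reservation_id: part of the PRIMARY KEY, which implies NOT NULL → not nullable.
- barcode: CHECK does not forbid NULL (a CHECK constraint passes when its expression is NULL) → nullable.
- email: UNIQUE does not imply NOT NULL → nullable.
- rating: CHECK does not forbid NULL (a CHECK constraint passes when its expression is NULL) → nullable.
- pages: declared NOT NULL → not nullable.
- edition: no NOT NULL constraint applies → nullable.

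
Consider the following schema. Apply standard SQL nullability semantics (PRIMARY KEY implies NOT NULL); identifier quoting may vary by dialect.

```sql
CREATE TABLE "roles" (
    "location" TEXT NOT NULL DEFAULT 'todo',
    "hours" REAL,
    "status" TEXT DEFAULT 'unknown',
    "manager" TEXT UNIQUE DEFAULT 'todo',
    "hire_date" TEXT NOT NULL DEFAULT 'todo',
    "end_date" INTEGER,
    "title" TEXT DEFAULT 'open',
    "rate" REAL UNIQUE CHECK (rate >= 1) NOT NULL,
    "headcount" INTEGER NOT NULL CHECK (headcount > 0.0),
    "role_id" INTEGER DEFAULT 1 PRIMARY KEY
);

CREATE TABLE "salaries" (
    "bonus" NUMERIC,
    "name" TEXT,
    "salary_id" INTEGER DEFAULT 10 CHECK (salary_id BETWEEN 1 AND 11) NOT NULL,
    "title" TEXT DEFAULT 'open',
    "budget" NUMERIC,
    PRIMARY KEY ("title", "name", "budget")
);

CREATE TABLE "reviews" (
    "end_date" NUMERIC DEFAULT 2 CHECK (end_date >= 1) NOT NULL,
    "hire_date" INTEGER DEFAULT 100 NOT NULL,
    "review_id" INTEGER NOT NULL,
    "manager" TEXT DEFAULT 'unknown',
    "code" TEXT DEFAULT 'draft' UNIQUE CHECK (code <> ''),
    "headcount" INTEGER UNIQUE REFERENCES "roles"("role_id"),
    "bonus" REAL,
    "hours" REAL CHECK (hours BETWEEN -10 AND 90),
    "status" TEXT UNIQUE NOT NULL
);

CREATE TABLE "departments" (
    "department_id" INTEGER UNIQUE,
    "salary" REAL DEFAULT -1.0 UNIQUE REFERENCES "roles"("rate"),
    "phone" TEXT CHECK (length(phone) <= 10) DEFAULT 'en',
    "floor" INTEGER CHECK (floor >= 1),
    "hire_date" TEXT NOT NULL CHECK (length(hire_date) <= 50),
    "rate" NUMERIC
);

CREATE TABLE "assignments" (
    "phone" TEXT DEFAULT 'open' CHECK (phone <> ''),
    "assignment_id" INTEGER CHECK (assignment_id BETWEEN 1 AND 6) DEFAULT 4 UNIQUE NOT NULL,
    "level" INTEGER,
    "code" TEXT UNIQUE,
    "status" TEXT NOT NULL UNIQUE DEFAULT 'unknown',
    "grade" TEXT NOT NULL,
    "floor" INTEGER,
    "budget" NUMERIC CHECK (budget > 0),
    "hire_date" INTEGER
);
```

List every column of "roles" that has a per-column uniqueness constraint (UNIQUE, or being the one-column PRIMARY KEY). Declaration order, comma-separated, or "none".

manager, rate, role_id

- location: no UNIQUE or single-column PK constraint.
- hours: no UNIQUE or single-column PK constraint.
- status: no UNIQUE or single-column PK constraint.
- manager: declared UNIQUE → unique.
- hire_date: no UNIQUE or single-column PK constraint.
- end_date: no UNIQUE or single-column PK constraint.
- title: no UNIQUE or single-column PK constraint.
- rate: declared UNIQUE → unique.
- headcount: no UNIQUE or single-column PK constraint.
- role_id: single-column PRIMARY KEY → unique.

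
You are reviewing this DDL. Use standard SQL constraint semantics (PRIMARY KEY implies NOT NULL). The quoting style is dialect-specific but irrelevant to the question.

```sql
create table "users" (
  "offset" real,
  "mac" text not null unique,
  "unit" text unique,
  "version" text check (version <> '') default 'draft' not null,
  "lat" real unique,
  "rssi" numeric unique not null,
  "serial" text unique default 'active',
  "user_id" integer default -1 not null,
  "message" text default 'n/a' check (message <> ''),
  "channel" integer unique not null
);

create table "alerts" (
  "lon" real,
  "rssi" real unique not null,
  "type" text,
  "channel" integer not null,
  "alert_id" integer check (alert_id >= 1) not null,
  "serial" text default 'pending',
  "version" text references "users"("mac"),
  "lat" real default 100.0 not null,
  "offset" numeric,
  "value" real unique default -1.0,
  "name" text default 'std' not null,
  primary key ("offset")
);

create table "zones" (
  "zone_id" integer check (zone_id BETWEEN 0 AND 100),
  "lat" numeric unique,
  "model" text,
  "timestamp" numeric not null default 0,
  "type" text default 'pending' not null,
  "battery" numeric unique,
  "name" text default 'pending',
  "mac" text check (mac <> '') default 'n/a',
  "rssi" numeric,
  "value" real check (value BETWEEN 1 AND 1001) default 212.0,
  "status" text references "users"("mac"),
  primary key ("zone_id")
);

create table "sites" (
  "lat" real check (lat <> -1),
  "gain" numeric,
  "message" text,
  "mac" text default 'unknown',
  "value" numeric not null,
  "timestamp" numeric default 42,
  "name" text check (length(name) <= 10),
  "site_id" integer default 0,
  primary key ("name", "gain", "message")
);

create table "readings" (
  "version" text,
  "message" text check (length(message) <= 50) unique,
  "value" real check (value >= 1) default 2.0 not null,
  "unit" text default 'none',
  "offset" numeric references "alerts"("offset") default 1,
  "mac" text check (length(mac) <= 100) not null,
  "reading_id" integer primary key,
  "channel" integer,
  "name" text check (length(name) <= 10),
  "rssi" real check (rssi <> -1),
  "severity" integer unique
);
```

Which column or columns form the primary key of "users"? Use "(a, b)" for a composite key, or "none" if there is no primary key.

none

No column is declared PRIMARY KEY inline, and there is no table-level PRIMARY KEY clause in users.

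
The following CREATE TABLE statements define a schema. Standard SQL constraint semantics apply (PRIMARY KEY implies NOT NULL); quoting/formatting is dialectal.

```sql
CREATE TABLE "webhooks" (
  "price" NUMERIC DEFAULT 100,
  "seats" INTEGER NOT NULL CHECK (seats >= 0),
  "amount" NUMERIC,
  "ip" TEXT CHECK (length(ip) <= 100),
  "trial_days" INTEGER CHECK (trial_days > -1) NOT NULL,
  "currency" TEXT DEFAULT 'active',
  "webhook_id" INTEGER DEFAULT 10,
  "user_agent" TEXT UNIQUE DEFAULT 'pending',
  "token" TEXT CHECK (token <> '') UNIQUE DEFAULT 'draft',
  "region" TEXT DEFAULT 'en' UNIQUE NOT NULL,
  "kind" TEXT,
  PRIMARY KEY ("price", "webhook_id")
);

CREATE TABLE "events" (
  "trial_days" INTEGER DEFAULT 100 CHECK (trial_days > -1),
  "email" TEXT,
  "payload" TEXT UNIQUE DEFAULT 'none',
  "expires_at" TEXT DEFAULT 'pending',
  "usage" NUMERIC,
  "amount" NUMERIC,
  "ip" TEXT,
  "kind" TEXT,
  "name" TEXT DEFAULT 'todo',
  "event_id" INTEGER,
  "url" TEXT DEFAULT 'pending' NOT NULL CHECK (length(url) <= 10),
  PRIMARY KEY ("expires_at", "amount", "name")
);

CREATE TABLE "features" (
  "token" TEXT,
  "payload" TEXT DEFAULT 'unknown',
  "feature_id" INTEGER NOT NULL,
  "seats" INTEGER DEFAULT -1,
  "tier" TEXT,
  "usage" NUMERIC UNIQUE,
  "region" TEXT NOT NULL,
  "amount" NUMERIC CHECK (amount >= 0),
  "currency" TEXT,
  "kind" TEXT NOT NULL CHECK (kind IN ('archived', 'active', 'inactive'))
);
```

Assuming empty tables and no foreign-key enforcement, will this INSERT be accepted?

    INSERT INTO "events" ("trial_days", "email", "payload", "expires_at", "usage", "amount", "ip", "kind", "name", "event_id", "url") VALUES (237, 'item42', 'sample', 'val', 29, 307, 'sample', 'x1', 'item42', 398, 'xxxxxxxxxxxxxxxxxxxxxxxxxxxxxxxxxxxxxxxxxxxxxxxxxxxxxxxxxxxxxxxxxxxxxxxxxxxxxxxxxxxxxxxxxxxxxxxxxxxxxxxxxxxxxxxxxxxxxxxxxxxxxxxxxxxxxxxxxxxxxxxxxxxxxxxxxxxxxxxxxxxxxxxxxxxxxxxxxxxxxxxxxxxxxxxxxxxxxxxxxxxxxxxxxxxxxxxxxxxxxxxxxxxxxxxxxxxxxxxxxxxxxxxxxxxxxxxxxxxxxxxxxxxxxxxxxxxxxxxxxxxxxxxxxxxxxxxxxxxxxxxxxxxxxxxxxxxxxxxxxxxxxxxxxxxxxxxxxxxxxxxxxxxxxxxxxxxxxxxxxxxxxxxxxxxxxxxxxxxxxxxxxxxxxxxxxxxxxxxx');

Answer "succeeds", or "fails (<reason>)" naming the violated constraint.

fails (CHECK on url)

The value 'xxxxxxxxxxxxxxxxxxxxxxxxxxxxxxxxxxxxxxxxxxxxxxxxxxxxxxxxxxxxxxxxxxxxxxxxxxxxxxxxxxxxxxxxxxxxxxxxxxxxxxxxxxxxxxxxxxxxxxxxxxxxxxxxxxxxxxxxxxxxxxxxxxxxxxxxxxxxxxxxxxxxxxxxxxxxxxxxxxxxxxxxxxxxxxxxxxxxxxxxxxxxxxxxxxxxxxxxxxxxxxxxxxxxxxxxxxxxxxxxxxxxxxxxxxxxxxxxxxxxxxxxxxxxxxxxxxxxxxxxxxxxxxxxxxxxxxxxxxxxxxxxxxxxxxxxxxxxxxxxxxxxxxxxxxxxxxxxxxxxxxxxxxxxxxxxxxxxxxxxxxxxxxxxxxxxxxxxxxxxxxxxxxxxxxxxxxxxxxxx' for url violates CHECK (length(url) <= 10).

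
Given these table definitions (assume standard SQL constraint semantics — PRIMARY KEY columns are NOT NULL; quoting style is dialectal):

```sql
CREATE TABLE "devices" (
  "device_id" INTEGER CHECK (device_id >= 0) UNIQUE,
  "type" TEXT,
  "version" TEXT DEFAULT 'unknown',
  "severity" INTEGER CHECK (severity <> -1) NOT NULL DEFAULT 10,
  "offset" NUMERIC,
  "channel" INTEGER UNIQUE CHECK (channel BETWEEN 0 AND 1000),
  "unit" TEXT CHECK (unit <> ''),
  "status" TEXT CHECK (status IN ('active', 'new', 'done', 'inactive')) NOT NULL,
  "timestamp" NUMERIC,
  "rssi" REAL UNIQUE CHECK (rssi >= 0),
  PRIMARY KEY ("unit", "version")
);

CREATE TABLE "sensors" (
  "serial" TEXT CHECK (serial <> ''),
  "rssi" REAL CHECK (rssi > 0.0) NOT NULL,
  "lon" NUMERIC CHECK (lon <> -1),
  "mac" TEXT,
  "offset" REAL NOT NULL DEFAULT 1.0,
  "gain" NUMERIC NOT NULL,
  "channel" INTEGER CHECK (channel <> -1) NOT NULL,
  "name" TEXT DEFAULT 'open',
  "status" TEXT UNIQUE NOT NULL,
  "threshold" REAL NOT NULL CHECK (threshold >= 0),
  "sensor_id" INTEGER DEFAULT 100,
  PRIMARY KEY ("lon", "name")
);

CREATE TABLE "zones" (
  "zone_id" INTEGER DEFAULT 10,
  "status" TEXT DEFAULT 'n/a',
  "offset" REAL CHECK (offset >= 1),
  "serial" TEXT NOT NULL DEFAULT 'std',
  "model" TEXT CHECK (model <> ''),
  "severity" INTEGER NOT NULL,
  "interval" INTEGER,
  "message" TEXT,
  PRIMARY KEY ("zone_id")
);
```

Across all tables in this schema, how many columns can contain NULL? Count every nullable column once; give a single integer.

devices: 6 nullable (device_id, type, offset, channel, timestamp, rssi — PK (unit, version) and explicit NOT NULL columns excluded).
sensors: 3 nullable (serial, mac, sensor_id — PK (lon, name) and explicit NOT NULL columns excluded).
zones: 5 nullable (status, offset, model, interval, message — PK (zone_id) and explicit NOT NULL columns excluded).
Total: 6 + 3 + 5 = 14.

14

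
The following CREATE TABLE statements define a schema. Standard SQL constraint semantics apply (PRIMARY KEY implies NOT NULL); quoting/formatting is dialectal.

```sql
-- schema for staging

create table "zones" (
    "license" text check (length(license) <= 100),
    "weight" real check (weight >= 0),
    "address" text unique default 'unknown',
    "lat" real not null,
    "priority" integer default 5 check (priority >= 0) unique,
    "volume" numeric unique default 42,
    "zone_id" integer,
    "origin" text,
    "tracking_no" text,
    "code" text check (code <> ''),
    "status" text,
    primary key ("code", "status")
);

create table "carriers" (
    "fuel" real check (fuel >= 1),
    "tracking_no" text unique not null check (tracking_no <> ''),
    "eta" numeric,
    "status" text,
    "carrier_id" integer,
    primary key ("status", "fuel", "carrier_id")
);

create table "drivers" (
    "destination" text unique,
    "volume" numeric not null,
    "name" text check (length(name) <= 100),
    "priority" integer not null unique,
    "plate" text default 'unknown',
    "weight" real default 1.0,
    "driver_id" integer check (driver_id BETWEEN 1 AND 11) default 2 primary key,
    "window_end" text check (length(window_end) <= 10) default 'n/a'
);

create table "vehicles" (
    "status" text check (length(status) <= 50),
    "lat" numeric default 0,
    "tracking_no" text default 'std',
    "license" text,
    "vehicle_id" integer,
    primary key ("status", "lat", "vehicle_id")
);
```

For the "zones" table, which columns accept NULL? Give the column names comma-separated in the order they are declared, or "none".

- license: CHECK does not forbid NULL (a CHECK constraint passes when its expression is NULL) → nullable.
- weight: CHECK does not forbid NULL (a CHECK constraint passes when its expression is NULL) → nullable.
- address: UNIQUE does not imply NOT NULL → nullable.
- lat: declared NOT NULL → not nullable.
- priority: CHECK does not forbid NULL (a CHECK constraint passes when its expression is NULL) → nullable.
- volume: UNIQUE does not imply NOT NULL → nullable.
- zone_id: no NOT NULL constraint applies → nullable.
- origin: no NOT NULL constraint applies → nullable.
- tracking_no: no NOT NULL constraint applies → nullable.
- code: part of the PRIMARY KEY, which implies NOT NULL → not nullable.
- status: part of the PRIMARY KEY, which implies NOT NULL → not nullable.

license, weight, address, priority, volume, zone_id, origin, tracking_no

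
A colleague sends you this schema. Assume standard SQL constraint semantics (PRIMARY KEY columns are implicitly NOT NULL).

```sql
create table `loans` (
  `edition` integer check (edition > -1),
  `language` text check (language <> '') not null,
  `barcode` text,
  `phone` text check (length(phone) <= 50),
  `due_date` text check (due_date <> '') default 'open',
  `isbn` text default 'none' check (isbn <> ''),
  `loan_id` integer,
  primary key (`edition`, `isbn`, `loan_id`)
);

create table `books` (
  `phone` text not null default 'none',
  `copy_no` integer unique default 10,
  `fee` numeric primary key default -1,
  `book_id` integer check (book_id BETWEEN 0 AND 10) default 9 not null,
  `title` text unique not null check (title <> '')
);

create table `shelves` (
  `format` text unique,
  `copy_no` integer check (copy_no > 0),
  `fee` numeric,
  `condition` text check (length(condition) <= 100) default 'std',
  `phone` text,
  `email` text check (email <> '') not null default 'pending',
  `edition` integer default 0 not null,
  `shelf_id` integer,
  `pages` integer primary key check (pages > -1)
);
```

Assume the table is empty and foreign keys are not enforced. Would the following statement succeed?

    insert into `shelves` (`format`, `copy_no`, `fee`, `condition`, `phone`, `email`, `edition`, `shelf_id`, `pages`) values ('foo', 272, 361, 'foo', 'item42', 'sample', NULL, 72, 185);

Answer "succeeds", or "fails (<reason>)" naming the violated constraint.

fails (NOT NULL on edition)

edition is explicitly set to NULL, but edition is declared NOT NULL.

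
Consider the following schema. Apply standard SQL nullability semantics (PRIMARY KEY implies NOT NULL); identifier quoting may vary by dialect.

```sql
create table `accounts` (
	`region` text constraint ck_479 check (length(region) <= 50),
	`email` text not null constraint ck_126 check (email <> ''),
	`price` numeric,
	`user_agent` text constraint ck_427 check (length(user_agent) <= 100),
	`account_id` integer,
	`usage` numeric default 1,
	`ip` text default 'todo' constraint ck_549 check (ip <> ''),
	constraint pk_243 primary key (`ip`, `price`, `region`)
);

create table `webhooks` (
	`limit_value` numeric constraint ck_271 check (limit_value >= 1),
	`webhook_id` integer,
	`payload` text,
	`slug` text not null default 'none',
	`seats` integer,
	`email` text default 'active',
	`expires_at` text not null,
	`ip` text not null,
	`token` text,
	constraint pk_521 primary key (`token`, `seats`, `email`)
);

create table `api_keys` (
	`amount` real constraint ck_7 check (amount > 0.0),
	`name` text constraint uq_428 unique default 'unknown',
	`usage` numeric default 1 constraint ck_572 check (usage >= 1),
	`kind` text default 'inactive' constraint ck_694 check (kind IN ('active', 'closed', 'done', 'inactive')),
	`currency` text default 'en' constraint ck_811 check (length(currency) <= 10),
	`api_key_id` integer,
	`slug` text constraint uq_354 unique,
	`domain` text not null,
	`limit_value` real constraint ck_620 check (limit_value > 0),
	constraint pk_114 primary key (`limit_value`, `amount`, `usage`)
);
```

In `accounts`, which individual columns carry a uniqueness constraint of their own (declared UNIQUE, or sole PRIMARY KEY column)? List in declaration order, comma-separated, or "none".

- region: part of a composite PRIMARY KEY — only the tuple is unique, not this column on its own.
- email: no UNIQUE or single-column PK constraint.
- price: part of a composite PRIMARY KEY — only the tuple is unique, not this column on its own.
- user_agent: no UNIQUE or single-column PK constraint.
- account_id: no UNIQUE or single-column PK constraint.
- usage: no UNIQUE or single-column PK constraint.
- ip: part of a composite PRIMARY KEY — only the tuple is unique, not this column on its own.

none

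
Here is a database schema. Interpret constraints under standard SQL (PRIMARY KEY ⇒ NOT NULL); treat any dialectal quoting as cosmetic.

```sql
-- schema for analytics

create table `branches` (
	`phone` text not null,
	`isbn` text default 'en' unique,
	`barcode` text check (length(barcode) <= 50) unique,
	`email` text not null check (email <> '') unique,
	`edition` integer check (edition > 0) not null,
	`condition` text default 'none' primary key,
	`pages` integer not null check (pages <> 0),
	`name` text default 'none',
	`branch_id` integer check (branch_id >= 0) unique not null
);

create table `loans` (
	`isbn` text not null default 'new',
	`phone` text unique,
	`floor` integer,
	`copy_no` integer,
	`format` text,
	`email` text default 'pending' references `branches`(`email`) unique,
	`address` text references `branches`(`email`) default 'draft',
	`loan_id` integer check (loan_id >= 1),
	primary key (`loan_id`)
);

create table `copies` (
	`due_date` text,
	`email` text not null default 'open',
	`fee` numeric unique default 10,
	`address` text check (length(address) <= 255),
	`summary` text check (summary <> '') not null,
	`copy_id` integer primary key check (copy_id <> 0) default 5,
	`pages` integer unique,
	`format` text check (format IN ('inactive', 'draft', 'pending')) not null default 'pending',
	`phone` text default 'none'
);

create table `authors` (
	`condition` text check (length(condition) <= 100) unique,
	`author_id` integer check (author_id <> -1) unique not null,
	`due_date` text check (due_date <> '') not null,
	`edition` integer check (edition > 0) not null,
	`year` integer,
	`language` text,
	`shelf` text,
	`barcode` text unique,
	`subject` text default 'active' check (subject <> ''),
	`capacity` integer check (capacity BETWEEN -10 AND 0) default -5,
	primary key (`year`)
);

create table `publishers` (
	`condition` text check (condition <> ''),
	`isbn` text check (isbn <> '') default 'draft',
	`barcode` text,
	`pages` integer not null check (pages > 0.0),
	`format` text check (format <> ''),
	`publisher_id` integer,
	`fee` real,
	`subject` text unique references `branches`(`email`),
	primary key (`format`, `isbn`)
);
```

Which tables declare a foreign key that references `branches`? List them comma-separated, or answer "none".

loans, publishers

- loans.email references branches(email).
- loans.address references branches(email).
- publishers.subject references branches(email).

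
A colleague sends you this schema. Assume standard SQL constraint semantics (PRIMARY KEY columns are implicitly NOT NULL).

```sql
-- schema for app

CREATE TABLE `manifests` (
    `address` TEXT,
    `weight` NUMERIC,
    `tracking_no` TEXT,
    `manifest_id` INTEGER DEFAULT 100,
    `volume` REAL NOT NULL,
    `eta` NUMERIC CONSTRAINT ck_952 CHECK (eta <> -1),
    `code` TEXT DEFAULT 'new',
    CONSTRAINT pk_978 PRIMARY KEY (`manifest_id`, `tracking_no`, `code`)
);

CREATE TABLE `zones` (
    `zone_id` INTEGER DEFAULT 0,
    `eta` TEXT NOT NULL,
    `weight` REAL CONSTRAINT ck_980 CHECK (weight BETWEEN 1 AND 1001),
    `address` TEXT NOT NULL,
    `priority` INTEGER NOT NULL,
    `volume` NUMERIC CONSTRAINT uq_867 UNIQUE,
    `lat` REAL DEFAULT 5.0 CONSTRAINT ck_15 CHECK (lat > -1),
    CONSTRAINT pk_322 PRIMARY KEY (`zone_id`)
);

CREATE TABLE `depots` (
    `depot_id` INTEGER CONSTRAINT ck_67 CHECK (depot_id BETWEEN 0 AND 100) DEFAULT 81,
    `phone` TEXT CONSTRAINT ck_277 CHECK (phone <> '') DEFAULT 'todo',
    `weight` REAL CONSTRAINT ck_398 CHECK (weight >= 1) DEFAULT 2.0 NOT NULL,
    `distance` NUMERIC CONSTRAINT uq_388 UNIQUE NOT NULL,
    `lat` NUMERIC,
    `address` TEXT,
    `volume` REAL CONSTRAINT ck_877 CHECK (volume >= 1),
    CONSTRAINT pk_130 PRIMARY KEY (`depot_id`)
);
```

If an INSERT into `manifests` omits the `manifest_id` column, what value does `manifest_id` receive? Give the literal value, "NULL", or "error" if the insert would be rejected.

manifest_id has an explicit DEFAULT 100.
When the column is omitted from an INSERT, that default is used.

100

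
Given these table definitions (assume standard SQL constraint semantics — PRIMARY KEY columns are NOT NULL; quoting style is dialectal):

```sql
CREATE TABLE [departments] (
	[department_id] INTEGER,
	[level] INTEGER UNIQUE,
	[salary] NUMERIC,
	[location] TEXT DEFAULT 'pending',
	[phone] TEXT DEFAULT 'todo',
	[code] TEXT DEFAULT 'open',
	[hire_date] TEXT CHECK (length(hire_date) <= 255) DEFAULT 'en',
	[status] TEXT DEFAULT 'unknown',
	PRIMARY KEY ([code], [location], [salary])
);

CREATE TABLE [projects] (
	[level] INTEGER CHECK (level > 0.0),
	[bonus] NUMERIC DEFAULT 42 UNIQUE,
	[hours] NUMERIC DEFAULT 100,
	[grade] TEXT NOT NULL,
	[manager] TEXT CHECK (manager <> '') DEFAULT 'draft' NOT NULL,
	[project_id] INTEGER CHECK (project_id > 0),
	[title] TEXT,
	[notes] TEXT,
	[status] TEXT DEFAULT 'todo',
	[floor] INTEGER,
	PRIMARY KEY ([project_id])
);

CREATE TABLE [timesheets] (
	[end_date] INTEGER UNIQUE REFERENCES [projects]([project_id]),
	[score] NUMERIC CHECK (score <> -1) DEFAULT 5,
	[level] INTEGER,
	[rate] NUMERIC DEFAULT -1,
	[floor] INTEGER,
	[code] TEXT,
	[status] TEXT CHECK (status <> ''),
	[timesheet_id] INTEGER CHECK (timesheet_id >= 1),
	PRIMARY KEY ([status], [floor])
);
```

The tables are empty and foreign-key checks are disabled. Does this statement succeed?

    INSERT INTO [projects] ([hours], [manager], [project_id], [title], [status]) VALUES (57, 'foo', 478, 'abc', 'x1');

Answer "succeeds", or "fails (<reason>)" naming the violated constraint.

fails (NOT NULL on grade)

grade is omitted from the column list and has no DEFAULT, so it would receive NULL.
But grade is declared NOT NULL.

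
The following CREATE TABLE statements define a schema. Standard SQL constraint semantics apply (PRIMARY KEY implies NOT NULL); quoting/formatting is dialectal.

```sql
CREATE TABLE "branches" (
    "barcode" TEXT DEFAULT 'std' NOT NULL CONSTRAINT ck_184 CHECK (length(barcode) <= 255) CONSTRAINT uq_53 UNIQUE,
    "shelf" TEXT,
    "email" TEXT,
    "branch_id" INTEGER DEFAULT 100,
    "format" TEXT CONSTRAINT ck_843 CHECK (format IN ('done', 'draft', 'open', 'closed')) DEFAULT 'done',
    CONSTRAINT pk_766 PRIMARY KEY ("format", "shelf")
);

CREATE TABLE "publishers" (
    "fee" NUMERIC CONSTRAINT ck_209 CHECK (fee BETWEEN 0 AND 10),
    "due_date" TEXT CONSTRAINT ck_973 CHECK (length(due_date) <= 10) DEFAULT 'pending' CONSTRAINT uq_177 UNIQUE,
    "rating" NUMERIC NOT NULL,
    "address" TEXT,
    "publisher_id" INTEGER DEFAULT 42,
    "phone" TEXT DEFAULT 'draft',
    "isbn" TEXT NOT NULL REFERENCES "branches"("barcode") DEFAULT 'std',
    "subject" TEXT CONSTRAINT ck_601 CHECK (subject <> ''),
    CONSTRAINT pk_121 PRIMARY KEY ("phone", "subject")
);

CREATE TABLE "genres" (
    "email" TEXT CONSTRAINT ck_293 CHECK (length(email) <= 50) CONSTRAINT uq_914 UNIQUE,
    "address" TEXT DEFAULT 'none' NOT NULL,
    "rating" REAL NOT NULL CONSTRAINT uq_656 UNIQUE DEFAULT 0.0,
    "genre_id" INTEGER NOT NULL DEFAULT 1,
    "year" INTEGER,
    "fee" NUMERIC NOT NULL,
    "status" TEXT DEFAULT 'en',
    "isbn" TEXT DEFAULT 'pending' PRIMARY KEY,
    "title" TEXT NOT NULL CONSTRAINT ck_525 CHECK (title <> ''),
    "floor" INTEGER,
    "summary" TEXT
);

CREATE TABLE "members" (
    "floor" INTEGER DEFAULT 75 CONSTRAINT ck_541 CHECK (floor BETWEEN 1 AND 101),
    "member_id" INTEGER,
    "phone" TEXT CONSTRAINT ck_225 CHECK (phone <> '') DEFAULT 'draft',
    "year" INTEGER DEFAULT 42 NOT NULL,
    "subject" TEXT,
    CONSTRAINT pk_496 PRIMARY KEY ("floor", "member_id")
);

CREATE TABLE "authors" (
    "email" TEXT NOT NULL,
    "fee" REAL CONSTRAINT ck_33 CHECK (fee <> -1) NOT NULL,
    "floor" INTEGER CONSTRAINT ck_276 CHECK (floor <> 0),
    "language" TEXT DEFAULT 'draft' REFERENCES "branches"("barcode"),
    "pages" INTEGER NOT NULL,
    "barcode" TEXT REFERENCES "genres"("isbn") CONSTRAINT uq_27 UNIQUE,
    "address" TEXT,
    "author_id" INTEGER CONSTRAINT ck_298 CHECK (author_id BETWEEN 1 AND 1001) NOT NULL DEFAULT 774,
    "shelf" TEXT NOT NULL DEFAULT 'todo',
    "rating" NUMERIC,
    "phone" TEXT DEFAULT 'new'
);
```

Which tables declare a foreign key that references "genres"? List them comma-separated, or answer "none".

authors

- authors.barcode references genres(isbn).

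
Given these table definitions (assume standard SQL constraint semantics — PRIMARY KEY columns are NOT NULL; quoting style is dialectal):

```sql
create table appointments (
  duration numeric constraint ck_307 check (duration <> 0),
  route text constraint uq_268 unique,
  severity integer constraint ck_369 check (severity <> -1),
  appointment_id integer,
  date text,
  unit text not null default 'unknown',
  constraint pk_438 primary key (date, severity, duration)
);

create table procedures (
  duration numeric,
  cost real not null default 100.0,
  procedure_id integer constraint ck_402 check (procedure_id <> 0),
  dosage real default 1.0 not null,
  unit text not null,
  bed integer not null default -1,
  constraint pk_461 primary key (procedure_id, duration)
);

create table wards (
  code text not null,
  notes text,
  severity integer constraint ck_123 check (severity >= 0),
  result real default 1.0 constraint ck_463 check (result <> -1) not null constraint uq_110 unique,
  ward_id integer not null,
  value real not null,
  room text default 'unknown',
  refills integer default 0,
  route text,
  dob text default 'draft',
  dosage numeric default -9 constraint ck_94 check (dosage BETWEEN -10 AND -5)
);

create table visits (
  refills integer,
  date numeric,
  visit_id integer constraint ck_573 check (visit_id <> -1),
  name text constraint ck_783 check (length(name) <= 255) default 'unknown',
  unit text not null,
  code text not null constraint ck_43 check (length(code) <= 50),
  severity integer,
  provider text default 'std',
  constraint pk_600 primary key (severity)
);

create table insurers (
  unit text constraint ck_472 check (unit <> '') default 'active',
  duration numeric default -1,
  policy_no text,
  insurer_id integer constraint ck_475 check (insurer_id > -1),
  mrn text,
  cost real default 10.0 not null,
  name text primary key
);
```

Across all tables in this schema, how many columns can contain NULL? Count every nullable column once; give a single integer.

19

appointments: 2 nullable (route, appointment_id — PK (date, severity, duration) and explicit NOT NULL columns excluded).
procedures: 0 nullable (none — PK (procedure_id, duration) and explicit NOT NULL columns excluded).
wards: 7 nullable (notes, severity, room, refills, route, dob, dosage — PK none and explicit NOT NULL columns excluded).
visits: 5 nullable (refills, date, visit_id, name, provider — PK (severity) and explicit NOT NULL columns excluded).
insurers: 5 nullable (unit, duration, policy_no, insurer_id, mrn — PK (name) and explicit NOT NULL columns excluded).
Total: 2 + 0 + 7 + 5 + 5 = 19.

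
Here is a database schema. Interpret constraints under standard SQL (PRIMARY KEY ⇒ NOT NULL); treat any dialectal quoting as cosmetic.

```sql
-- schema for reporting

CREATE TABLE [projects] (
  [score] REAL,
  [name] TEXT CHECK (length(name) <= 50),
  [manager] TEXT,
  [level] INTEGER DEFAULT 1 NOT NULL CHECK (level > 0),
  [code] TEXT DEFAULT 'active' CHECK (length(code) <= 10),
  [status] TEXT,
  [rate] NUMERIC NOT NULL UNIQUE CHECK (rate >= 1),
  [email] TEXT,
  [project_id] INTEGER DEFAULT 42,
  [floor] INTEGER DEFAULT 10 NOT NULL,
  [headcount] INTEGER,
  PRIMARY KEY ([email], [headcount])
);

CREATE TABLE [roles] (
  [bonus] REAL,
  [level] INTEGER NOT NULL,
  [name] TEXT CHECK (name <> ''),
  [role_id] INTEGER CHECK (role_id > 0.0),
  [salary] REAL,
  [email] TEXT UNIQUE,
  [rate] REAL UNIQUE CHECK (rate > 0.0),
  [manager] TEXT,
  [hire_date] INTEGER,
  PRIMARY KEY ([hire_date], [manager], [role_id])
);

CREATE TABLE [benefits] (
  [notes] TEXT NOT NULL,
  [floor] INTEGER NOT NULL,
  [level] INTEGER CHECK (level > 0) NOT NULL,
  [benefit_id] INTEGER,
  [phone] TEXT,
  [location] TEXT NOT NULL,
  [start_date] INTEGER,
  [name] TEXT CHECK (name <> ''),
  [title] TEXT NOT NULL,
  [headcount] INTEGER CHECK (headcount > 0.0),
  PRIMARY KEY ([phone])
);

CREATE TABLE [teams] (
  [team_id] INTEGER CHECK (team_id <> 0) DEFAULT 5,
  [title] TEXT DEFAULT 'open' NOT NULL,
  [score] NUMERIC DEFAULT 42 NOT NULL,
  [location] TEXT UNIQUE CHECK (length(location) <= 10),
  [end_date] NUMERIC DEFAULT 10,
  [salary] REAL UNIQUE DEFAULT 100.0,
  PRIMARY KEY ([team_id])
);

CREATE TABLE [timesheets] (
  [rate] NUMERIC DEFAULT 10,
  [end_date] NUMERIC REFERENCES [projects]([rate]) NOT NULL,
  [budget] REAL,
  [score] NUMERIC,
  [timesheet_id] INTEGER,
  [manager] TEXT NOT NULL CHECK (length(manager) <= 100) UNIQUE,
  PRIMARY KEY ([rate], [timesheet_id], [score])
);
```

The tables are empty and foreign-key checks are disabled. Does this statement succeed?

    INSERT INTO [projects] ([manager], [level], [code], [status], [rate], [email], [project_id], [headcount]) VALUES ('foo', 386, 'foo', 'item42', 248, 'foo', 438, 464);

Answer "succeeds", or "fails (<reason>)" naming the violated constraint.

NOT NULL columns: email is supplied; floor defaults to 10; headcount is supplied; level is supplied; rate is supplied.
CHECK constraints: 386 satisfies (level > 0); 'foo' satisfies (length(code) <= 10); 248 satisfies (rate >= 1).
No constraint is violated.

succeeds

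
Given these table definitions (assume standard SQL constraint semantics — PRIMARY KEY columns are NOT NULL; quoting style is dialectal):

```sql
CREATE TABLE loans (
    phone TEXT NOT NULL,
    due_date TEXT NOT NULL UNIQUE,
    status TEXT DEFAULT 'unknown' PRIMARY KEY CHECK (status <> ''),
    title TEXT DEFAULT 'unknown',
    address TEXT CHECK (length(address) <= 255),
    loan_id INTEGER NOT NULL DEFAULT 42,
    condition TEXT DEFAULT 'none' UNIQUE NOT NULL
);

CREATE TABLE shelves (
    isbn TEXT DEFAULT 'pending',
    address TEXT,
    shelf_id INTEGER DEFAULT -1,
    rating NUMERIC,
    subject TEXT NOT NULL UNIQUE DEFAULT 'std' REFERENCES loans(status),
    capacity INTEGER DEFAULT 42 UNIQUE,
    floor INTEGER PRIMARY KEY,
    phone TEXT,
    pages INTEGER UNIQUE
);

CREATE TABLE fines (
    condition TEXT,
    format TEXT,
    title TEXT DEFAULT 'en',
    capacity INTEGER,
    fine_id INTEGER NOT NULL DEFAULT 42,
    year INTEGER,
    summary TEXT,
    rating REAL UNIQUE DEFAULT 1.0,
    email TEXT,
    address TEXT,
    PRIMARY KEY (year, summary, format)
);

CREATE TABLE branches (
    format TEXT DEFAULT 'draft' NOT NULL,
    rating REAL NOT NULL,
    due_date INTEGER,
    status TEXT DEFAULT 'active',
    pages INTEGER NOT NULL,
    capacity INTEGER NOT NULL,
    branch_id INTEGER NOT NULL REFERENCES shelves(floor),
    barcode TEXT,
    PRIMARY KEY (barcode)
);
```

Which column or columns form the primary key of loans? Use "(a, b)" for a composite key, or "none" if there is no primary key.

status is declared PRIMARY KEY inline on the column.

status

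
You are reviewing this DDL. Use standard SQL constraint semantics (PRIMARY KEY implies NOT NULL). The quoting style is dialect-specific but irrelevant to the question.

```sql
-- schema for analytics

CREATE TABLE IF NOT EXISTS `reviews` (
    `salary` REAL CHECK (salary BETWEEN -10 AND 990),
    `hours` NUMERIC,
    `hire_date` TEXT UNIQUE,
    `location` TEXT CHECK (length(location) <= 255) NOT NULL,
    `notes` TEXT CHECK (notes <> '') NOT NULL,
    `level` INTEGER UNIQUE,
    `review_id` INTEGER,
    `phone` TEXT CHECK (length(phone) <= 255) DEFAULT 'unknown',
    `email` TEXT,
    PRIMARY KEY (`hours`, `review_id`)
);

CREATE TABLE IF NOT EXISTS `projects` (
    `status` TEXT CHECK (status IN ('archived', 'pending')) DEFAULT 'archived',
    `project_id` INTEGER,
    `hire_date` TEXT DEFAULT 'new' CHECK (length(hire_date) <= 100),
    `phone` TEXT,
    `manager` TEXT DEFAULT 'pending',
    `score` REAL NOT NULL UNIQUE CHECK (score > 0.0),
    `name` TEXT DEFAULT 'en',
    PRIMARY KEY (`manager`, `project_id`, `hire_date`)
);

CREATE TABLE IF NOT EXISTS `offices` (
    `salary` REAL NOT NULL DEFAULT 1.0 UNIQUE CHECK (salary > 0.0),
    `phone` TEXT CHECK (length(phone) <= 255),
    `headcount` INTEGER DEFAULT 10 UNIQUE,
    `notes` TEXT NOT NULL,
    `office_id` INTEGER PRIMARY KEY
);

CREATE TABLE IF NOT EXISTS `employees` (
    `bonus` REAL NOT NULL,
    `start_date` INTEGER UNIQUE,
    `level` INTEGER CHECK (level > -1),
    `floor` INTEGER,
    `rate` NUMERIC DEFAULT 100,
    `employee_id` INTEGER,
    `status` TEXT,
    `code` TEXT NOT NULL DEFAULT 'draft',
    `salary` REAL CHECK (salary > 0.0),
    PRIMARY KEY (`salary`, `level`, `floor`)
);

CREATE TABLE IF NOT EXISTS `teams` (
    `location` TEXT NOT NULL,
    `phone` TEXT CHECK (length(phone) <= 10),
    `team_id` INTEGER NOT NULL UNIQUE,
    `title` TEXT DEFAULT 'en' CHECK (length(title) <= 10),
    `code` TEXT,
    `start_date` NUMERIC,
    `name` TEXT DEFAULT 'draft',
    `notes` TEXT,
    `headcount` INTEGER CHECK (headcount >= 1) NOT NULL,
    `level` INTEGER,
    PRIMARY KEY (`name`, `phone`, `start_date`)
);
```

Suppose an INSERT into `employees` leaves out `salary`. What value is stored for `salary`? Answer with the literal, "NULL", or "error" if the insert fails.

salary has no DEFAULT clause.
Omitting it would insert NULL, but it is part of the PRIMARY KEY, so the INSERT fails.

error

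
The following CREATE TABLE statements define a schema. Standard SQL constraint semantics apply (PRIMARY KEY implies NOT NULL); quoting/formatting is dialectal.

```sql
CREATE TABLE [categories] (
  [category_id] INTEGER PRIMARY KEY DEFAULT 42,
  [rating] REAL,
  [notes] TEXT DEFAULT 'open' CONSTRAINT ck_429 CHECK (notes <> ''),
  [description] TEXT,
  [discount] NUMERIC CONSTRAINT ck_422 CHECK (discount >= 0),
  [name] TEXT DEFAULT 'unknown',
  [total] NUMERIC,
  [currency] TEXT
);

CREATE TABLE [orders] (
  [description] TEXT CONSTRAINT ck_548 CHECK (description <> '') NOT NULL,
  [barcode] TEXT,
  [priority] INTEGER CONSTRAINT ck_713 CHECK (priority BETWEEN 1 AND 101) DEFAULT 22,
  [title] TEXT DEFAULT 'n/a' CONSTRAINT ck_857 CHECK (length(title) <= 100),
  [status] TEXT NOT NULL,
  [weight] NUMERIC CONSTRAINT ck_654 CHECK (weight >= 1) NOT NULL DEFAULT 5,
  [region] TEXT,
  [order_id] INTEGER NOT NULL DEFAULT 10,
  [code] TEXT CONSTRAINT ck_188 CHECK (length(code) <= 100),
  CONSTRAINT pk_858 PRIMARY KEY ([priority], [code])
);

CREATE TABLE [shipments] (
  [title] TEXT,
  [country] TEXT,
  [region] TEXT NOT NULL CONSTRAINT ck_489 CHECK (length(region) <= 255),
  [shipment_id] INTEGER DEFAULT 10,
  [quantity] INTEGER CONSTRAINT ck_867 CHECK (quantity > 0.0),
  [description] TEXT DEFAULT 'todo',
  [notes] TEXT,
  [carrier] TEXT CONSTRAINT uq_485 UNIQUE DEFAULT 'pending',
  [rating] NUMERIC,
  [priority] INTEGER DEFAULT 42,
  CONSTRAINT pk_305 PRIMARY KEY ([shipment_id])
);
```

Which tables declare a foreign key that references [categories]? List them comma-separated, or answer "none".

No REFERENCES clause anywhere in the schema names categories.

none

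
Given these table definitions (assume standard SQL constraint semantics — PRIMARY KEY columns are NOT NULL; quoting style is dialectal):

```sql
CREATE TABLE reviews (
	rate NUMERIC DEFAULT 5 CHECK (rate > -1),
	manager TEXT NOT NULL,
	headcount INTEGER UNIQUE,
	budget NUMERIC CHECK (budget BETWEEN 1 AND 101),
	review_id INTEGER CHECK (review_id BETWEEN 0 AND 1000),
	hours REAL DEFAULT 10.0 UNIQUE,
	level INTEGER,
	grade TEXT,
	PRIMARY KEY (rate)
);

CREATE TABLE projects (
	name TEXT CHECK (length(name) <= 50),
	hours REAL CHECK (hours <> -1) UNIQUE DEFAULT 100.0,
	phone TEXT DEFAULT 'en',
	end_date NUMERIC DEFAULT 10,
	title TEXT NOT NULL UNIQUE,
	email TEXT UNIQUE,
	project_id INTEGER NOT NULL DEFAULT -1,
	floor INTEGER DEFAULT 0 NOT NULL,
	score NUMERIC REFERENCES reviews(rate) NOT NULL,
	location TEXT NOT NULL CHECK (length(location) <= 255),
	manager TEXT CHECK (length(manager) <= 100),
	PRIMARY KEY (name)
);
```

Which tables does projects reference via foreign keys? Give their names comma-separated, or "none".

reviews

- score REFERENCES reviews(rate).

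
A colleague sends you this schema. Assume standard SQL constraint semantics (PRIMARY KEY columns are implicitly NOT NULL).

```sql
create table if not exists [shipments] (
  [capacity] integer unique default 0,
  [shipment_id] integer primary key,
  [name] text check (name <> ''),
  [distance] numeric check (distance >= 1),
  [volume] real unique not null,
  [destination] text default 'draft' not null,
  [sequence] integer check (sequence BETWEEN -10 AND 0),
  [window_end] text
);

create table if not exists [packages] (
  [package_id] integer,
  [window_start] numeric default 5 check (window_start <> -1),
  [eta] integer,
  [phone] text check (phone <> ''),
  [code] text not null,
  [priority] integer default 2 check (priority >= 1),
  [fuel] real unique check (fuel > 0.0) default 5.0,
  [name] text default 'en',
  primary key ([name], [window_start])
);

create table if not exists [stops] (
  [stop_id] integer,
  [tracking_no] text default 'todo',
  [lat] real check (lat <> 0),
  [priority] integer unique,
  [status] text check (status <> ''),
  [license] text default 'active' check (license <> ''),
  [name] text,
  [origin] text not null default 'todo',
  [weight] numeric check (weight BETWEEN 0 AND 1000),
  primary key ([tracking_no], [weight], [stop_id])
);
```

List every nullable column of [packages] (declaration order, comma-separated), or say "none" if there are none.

- package_id: no NOT NULL constraint applies → nullable.
- window_start: part of the PRIMARY KEY, which implies NOT NULL → not nullable.
- eta: no NOT NULL constraint applies → nullable.
- phone: CHECK does not forbid NULL (a CHECK constraint passes when its expression is NULL) → nullable.
- code: declared NOT NULL → not nullable.
- priority: CHECK does not forbid NULL (a CHECK constraint passes when its expression is NULL) → nullable.
- fuel: CHECK does not forbid NULL (a CHECK constraint passes when its expression is NULL) → nullable.
- name: part of the PRIMARY KEY, which implies NOT NULL → not nullable.

package_id, eta, phone, priority, fuel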